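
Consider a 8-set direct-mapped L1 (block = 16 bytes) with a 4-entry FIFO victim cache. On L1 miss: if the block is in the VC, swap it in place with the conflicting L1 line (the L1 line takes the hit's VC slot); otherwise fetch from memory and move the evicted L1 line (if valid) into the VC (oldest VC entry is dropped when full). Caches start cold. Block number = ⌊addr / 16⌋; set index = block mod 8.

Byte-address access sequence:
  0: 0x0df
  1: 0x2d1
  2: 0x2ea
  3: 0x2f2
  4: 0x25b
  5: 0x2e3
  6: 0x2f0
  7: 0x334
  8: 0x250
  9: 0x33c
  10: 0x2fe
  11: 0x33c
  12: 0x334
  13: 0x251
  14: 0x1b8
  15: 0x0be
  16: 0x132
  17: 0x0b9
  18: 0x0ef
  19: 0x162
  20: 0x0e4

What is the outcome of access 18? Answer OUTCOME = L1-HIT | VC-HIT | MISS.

OUTCOME = MISS

#0 0xdf→b13/s5 MISS; vc=[]
#1 0x2d1→b45/s5 MISS; vc=[13]
#2 0x2ea→b46/s6 MISS; vc=[13]
#3 0x2f2→b47/s7 MISS; vc=[13]
#4 0x25b→b37/s5 MISS; vc=[13,45]
#5 0x2e3→b46/s6 L1-HIT; vc=[13,45]
#6 0x2f0→b47/s7 L1-HIT; vc=[13,45]
#7 0x334→b51/s3 MISS; vc=[13,45]
#8 0x250→b37/s5 L1-HIT; vc=[13,45]
#9 0x33c→b51/s3 L1-HIT; vc=[13,45]
#10 0x2fe→b47/s7 L1-HIT; vc=[13,45]
#11 0x33c→b51/s3 L1-HIT; vc=[13,45]
#12 0x334→b51/s3 L1-HIT; vc=[13,45]
#13 0x251→b37/s5 L1-HIT; vc=[13,45]
#14 0x1b8→b27/s3 MISS; vc=[13,45,51]
#15 0xbe→b11/s3 MISS; vc=[13,45,51,27]
#16 0x132→b19/s3 MISS; vc=[45,51,27,11]
#17 0xb9→b11/s3 VC-HIT; vc=[45,51,27,19]
#18 0xef→b14/s6 MISS; vc=[51,27,19,46]
#19 0x162→b22/s6 MISS; vc=[27,19,46,14]
#20 0xe4→b14/s6 VC-HIT; vc=[27,19,46,22]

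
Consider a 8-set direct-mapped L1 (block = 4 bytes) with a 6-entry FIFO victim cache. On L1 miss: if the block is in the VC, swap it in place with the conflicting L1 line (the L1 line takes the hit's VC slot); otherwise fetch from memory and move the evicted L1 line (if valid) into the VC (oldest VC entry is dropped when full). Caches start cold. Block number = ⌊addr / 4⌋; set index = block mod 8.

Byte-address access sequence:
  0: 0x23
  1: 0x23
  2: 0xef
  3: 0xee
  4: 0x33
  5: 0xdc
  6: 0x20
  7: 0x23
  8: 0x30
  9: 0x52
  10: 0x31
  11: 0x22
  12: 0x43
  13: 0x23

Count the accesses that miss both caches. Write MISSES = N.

MISSES = 6

#0 0x23→b8/s0 MISS; vc=[]
#1 0x23→b8/s0 L1-HIT; vc=[]
#2 0xef→b59/s3 MISS; vc=[]
#3 0xee→b59/s3 L1-HIT; vc=[]
#4 0x33→b12/s4 MISS; vc=[]
#5 0xdc→b55/s7 MISS; vc=[]
#6 0x20→b8/s0 L1-HIT; vc=[]
#7 0x23→b8/s0 L1-HIT; vc=[]
#8 0x30→b12/s4 L1-HIT; vc=[]
#9 0x52→b20/s4 MISS; vc=[12]
#10 0x31→b12/s4 VC-HIT; vc=[20]
#11 0x22→b8/s0 L1-HIT; vc=[20]
#12 0x43→b16/s0 MISS; vc=[20,8]
#13 0x23→b8/s0 VC-HIT; vc=[20,16]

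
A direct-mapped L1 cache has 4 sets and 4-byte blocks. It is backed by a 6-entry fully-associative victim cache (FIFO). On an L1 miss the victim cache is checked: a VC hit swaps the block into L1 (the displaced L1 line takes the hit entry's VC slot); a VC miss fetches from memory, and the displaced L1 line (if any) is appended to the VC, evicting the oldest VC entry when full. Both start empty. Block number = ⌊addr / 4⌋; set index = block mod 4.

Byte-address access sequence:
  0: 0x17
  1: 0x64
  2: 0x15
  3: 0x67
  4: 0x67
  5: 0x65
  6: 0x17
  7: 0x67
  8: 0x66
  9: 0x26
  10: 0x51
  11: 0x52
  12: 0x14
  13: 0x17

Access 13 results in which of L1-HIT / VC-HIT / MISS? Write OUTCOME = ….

#0 0x17→b5/s1 MISS; vc=[]
#1 0x64→b25/s1 MISS; vc=[5]
#2 0x15→b5/s1 VC-HIT; vc=[25]
#3 0x67→b25/s1 VC-HIT; vc=[5]
#4 0x67→b25/s1 L1-HIT; vc=[5]
#5 0x65→b25/s1 L1-HIT; vc=[5]
#6 0x17→b5/s1 VC-HIT; vc=[25]
#7 0x67→b25/s1 VC-HIT; vc=[5]
#8 0x66→b25/s1 L1-HIT; vc=[5]
#9 0x26→b9/s1 MISS; vc=[5,25]
#10 0x51→b20/s0 MISS; vc=[5,25]
#11 0x52→b20/s0 L1-HIT; vc=[5,25]
#12 0x14→b5/s1 VC-HIT; vc=[9,25]
#13 0x17→b5/s1 L1-HIT; vc=[9,25]

OUTCOME = L1-HIT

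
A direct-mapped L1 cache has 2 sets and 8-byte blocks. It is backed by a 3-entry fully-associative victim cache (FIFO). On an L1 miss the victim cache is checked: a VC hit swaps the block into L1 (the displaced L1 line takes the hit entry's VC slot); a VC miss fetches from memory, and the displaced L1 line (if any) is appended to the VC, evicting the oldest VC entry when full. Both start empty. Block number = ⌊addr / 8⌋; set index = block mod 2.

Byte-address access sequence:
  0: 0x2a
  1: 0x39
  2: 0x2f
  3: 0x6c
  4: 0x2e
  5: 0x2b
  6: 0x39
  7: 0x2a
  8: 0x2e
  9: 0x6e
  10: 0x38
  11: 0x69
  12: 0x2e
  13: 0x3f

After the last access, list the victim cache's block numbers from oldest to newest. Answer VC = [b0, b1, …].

VC = [5, 13]

#0 0x2a→b5/s1 MISS; vc=[]
#1 0x39→b7/s1 MISS; vc=[5]
#2 0x2f→b5/s1 VC-HIT; vc=[7]
#3 0x6c→b13/s1 MISS; vc=[7,5]
#4 0x2e→b5/s1 VC-HIT; vc=[7,13]
#5 0x2b→b5/s1 L1-HIT; vc=[7,13]
#6 0x39→b7/s1 VC-HIT; vc=[5,13]
#7 0x2a→b5/s1 VC-HIT; vc=[7,13]
#8 0x2e→b5/s1 L1-HIT; vc=[7,13]
#9 0x6e→b13/s1 VC-HIT; vc=[7,5]
#10 0x38→b7/s1 VC-HIT; vc=[13,5]
#11 0x69→b13/s1 VC-HIT; vc=[7,5]
#12 0x2e→b5/s1 VC-HIT; vc=[7,13]
#13 0x3f→b7/s1 VC-HIT; vc=[5,13]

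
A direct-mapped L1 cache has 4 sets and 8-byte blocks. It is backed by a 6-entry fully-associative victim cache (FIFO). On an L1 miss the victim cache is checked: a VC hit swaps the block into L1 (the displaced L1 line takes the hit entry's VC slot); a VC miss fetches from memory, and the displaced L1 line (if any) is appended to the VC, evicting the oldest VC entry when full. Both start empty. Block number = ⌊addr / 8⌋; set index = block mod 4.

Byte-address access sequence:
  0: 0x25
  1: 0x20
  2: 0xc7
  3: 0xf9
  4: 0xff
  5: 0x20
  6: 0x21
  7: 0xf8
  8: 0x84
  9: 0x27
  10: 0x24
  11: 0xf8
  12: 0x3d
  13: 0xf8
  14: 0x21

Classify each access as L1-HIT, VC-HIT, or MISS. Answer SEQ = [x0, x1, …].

SEQ = [MISS, L1-HIT, MISS, MISS, L1-HIT, VC-HIT, L1-HIT, L1-HIT, MISS, VC-HIT, L1-HIT, L1-HIT, MISS, VC-HIT, L1-HIT]

  [0] addr=0x25 blk=4 s=0: MISS | VC []
  [1] addr=0x20 blk=4 s=0: L1-HIT | VC []
  [2] addr=0xc7 blk=24 s=0: MISS | VC [4]
  [3] addr=0xf9 blk=31 s=3: MISS | VC [4]
  [4] addr=0xff blk=31 s=3: L1-HIT | VC [4]
  [5] addr=0x20 blk=4 s=0: VC-HIT | VC [24]
  [6] addr=0x21 blk=4 s=0: L1-HIT | VC [24]
  [7] addr=0xf8 blk=31 s=3: L1-HIT | VC [24]
  [8] addr=0x84 blk=16 s=0: MISS | VC [24, 4]
  [9] addr=0x27 blk=4 s=0: VC-HIT | VC [24, 16]
  [10] addr=0x24 blk=4 s=0: L1-HIT | VC [24, 16]
  [11] addr=0xf8 blk=31 s=3: L1-HIT | VC [24, 16]
  [12] addr=0x3d blk=7 s=3: MISS | VC [24, 16, 31]
  [13] addr=0xf8 blk=31 s=3: VC-HIT | VC [24, 16, 7]
  [14] addr=0x21 blk=4 s=0: L1-HIT | VC [24, 16, 7]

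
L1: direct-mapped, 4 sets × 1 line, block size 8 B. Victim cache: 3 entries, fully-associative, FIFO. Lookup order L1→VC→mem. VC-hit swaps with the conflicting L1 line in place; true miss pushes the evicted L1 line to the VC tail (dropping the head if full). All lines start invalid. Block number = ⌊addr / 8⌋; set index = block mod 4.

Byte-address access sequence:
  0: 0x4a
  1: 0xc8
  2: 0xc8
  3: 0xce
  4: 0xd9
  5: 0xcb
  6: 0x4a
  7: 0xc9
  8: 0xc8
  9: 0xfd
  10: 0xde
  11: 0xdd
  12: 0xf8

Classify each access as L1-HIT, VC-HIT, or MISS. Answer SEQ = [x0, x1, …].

0: 0x4a (blk 9, set 1) → MISS  vc=[]
1: 0xc8 (blk 25, set 1) → MISS  vc=[9]
2: 0xc8 (blk 25, set 1) → L1-HIT  vc=[9]
3: 0xce (blk 25, set 1) → L1-HIT  vc=[9]
4: 0xd9 (blk 27, set 3) → MISS  vc=[9]
5: 0xcb (blk 25, set 1) → L1-HIT  vc=[9]
6: 0x4a (blk 9, set 1) → VC-HIT  vc=[25]
7: 0xc9 (blk 25, set 1) → VC-HIT  vc=[9]
8: 0xc8 (blk 25, set 1) → L1-HIT  vc=[9]
9: 0xfd (blk 31, set 3) → MISS  vc=[9, 27]
10: 0xde (blk 27, set 3) → VC-HIT  vc=[9, 31]
11: 0xdd (blk 27, set 3) → L1-HIT  vc=[9, 31]
12: 0xf8 (blk 31, set 3) → VC-HIT  vc=[9, 27]

SEQ = [MISS, MISS, L1-HIT, L1-HIT, MISS, L1-HIT, VC-HIT, VC-HIT, L1-HIT, MISS, VC-HIT, L1-HIT, VC-HIT]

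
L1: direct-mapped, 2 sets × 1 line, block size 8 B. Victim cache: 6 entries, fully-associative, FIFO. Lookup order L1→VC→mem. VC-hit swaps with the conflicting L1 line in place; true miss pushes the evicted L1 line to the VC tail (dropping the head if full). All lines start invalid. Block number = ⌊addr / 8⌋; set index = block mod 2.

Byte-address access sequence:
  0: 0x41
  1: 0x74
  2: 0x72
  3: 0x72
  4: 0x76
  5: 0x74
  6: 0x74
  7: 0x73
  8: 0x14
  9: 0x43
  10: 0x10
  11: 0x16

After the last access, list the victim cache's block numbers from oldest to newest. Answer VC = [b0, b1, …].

#0 0x41→b8/s0 MISS; vc=[]
#1 0x74→b14/s0 MISS; vc=[8]
#2 0x72→b14/s0 L1-HIT; vc=[8]
#3 0x72→b14/s0 L1-HIT; vc=[8]
#4 0x76→b14/s0 L1-HIT; vc=[8]
#5 0x74→b14/s0 L1-HIT; vc=[8]
#6 0x74→b14/s0 L1-HIT; vc=[8]
#7 0x73→b14/s0 L1-HIT; vc=[8]
#8 0x14→b2/s0 MISS; vc=[8,14]
#9 0x43→b8/s0 VC-HIT; vc=[2,14]
#10 0x10→b2/s0 VC-HIT; vc=[8,14]
#11 0x16→b2/s0 L1-HIT; vc=[8,14]

VC = [8, 14]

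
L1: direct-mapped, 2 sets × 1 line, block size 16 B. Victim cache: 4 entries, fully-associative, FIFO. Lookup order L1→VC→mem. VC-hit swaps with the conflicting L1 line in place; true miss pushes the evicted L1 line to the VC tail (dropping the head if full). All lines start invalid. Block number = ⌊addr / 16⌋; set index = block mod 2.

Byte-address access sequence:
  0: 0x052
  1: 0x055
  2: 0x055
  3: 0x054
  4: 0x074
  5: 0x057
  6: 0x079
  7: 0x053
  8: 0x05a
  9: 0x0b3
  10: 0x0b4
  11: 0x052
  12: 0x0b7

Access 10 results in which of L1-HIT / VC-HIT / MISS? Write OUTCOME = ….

  [0] addr=0x52 blk=5 s=1: MISS | VC []
  [1] addr=0x55 blk=5 s=1: L1-HIT | VC []
  [2] addr=0x55 blk=5 s=1: L1-HIT | VC []
  [3] addr=0x54 blk=5 s=1: L1-HIT | VC []
  [4] addr=0x74 blk=7 s=1: MISS | VC [5]
  [5] addr=0x57 blk=5 s=1: VC-HIT | VC [7]
  [6] addr=0x79 blk=7 s=1: VC-HIT | VC [5]
  [7] addr=0x53 blk=5 s=1: VC-HIT | VC [7]
  [8] addr=0x5a blk=5 s=1: L1-HIT | VC [7]
  [9] addr=0xb3 blk=11 s=1: MISS | VC [7, 5]
  [10] addr=0xb4 blk=11 s=1: L1-HIT | VC [7, 5]
  [11] addr=0x52 blk=5 s=1: VC-HIT | VC [7, 11]
  [12] addr=0xb7 blk=11 s=1: VC-HIT | VC [7, 5]

OUTCOME = L1-HIT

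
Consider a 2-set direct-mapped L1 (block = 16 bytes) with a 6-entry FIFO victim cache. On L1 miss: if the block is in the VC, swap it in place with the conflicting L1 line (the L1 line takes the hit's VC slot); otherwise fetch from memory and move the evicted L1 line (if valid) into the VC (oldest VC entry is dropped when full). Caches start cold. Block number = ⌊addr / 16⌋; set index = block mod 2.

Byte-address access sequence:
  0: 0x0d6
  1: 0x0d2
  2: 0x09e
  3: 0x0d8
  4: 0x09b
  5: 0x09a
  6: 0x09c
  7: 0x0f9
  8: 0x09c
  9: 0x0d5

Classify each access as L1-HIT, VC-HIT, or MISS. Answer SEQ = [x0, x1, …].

  [0] addr=0xd6 blk=13 s=1: MISS | VC []
  [1] addr=0xd2 blk=13 s=1: L1-HIT | VC []
  [2] addr=0x9e blk=9 s=1: MISS | VC [13]
  [3] addr=0xd8 blk=13 s=1: VC-HIT | VC [9]
  [4] addr=0x9b blk=9 s=1: VC-HIT | VC [13]
  [5] addr=0x9a blk=9 s=1: L1-HIT | VC [13]
  [6] addr=0x9c blk=9 s=1: L1-HIT | VC [13]
  [7] addr=0xf9 blk=15 s=1: MISS | VC [13, 9]
  [8] addr=0x9c blk=9 s=1: VC-HIT | VC [13, 15]
  [9] addr=0xd5 blk=13 s=1: VC-HIT | VC [9, 15]

SEQ = [MISS, L1-HIT, MISS, VC-HIT, VC-HIT, L1-HIT, L1-HIT, MISS, VC-HIT, VC-HIT]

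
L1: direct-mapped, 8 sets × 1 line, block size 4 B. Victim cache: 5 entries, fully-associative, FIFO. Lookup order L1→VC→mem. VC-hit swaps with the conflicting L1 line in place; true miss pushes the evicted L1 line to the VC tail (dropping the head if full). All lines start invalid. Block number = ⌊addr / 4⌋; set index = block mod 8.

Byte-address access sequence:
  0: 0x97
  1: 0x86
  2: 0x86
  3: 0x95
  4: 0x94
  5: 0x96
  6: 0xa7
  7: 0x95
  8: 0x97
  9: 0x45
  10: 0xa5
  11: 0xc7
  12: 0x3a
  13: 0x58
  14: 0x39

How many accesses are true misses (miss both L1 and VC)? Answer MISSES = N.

MISSES = 7

  [0] addr=0x97 blk=37 s=5: MISS | VC []
  [1] addr=0x86 blk=33 s=1: MISS | VC []
  [2] addr=0x86 blk=33 s=1: L1-HIT | VC []
  [3] addr=0x95 blk=37 s=5: L1-HIT | VC []
  [4] addr=0x94 blk=37 s=5: L1-HIT | VC []
  [5] addr=0x96 blk=37 s=5: L1-HIT | VC []
  [6] addr=0xa7 blk=41 s=1: MISS | VC [33]
  [7] addr=0x95 blk=37 s=5: L1-HIT | VC [33]
  [8] addr=0x97 blk=37 s=5: L1-HIT | VC [33]
  [9] addr=0x45 blk=17 s=1: MISS | VC [33, 41]
  [10] addr=0xa5 blk=41 s=1: VC-HIT | VC [33, 17]
  [11] addr=0xc7 blk=49 s=1: MISS | VC [33, 17, 41]
  [12] addr=0x3a blk=14 s=6: MISS | VC [33, 17, 41]
  [13] addr=0x58 blk=22 s=6: MISS | VC [33, 17, 41, 14]
  [14] addr=0x39 blk=14 s=6: VC-HIT | VC [33, 17, 41, 22]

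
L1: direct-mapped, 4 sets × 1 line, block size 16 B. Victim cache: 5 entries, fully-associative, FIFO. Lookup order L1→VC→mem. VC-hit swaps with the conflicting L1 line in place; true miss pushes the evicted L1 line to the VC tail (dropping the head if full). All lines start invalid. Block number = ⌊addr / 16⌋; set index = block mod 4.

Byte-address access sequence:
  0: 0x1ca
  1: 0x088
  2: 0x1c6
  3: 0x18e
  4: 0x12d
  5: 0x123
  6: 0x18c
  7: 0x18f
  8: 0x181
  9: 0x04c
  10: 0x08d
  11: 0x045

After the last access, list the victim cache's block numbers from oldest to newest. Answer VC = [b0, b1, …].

VC = [8, 28, 24]

0: 0x1ca (blk 28, set 0) → MISS  vc=[]
1: 0x88 (blk 8, set 0) → MISS  vc=[28]
2: 0x1c6 (blk 28, set 0) → VC-HIT  vc=[8]
3: 0x18e (blk 24, set 0) → MISS  vc=[8, 28]
4: 0x12d (blk 18, set 2) → MISS  vc=[8, 28]
5: 0x123 (blk 18, set 2) → L1-HIT  vc=[8, 28]
6: 0x18c (blk 24, set 0) → L1-HIT  vc=[8, 28]
7: 0x18f (blk 24, set 0) → L1-HIT  vc=[8, 28]
8: 0x181 (blk 24, set 0) → L1-HIT  vc=[8, 28]
9: 0x4c (blk 4, set 0) → MISS  vc=[8, 28, 24]
10: 0x8d (blk 8, set 0) → VC-HIT  vc=[4, 28, 24]
11: 0x45 (blk 4, set 0) → VC-HIT  vc=[8, 28, 24]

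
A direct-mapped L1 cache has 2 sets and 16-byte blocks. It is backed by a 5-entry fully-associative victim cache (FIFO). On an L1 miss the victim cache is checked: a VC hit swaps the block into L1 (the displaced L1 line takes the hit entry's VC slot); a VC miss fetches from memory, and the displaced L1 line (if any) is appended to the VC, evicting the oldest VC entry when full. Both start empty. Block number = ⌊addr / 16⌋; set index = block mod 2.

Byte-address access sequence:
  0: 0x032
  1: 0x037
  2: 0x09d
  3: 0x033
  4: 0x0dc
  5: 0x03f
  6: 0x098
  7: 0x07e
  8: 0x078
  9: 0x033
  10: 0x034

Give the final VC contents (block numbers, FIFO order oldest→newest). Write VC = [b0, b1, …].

  [0] addr=0x32 blk=3 s=1: MISS | VC []
  [1] addr=0x37 blk=3 s=1: L1-HIT | VC []
  [2] addr=0x9d blk=9 s=1: MISS | VC [3]
  [3] addr=0x33 blk=3 s=1: VC-HIT | VC [9]
  [4] addr=0xdc blk=13 s=1: MISS | VC [9, 3]
  [5] addr=0x3f blk=3 s=1: VC-HIT | VC [9, 13]
  [6] addr=0x98 blk=9 s=1: VC-HIT | VC [3, 13]
  [7] addr=0x7e blk=7 s=1: MISS | VC [3, 13, 9]
  [8] addr=0x78 blk=7 s=1: L1-HIT | VC [3, 13, 9]
  [9] addr=0x33 blk=3 s=1: VC-HIT | VC [7, 13, 9]
  [10] addr=0x34 blk=3 s=1: L1-HIT | VC [7, 13, 9]

VC = [7, 13, 9]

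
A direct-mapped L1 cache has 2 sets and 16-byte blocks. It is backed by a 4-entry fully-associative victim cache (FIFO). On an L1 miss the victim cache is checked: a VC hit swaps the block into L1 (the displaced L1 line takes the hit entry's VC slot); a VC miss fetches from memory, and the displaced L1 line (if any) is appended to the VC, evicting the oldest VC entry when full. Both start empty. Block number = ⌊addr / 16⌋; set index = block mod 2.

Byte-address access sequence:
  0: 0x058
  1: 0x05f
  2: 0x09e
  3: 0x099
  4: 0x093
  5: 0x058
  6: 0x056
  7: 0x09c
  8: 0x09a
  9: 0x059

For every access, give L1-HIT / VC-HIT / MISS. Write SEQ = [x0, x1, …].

SEQ = [MISS, L1-HIT, MISS, L1-HIT, L1-HIT, VC-HIT, L1-HIT, VC-HIT, L1-HIT, VC-HIT]

0: 0x58 (blk 5, set 1) → MISS  vc=[]
1: 0x5f (blk 5, set 1) → L1-HIT  vc=[]
2: 0x9e (blk 9, set 1) → MISS  vc=[5]
3: 0x99 (blk 9, set 1) → L1-HIT  vc=[5]
4: 0x93 (blk 9, set 1) → L1-HIT  vc=[5]
5: 0x58 (blk 5, set 1) → VC-HIT  vc=[9]
6: 0x56 (blk 5, set 1) → L1-HIT  vc=[9]
7: 0x9c (blk 9, set 1) → VC-HIT  vc=[5]
8: 0x9a (blk 9, set 1) → L1-HIT  vc=[5]
9: 0x59 (blk 5, set 1) → VC-HIT  vc=[9]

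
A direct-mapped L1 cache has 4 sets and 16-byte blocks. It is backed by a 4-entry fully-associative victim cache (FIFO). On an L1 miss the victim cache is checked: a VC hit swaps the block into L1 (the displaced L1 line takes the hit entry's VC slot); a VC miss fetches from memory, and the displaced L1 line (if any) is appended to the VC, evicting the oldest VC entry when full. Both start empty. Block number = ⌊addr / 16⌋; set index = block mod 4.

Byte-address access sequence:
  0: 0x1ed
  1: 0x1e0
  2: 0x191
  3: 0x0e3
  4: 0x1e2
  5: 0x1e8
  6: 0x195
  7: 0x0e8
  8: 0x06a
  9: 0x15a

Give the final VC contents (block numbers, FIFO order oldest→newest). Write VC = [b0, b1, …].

VC = [30, 14, 25]

#0 0x1ed→b30/s2 MISS; vc=[]
#1 0x1e0→b30/s2 L1-HIT; vc=[]
#2 0x191→b25/s1 MISS; vc=[]
#3 0xe3→b14/s2 MISS; vc=[30]
#4 0x1e2→b30/s2 VC-HIT; vc=[14]
#5 0x1e8→b30/s2 L1-HIT; vc=[14]
#6 0x195→b25/s1 L1-HIT; vc=[14]
#7 0xe8→b14/s2 VC-HIT; vc=[30]
#8 0x6a→b6/s2 MISS; vc=[30,14]
#9 0x15a→b21/s1 MISS; vc=[30,14,25]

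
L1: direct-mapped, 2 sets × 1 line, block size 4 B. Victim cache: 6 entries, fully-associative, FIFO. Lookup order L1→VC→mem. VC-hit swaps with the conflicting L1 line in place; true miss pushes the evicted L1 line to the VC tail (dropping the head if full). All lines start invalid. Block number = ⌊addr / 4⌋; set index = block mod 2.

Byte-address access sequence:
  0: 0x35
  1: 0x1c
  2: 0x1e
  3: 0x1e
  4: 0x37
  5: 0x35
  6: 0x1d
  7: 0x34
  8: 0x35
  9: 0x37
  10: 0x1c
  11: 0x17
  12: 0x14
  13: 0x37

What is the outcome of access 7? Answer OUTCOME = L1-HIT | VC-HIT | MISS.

0: 0x35 (blk 13, set 1) → MISS  vc=[]
1: 0x1c (blk 7, set 1) → MISS  vc=[13]
2: 0x1e (blk 7, set 1) → L1-HIT  vc=[13]
3: 0x1e (blk 7, set 1) → L1-HIT  vc=[13]
4: 0x37 (blk 13, set 1) → VC-HIT  vc=[7]
5: 0x35 (blk 13, set 1) → L1-HIT  vc=[7]
6: 0x1d (blk 7, set 1) → VC-HIT  vc=[13]
7: 0x34 (blk 13, set 1) → VC-HIT  vc=[7]
8: 0x35 (blk 13, set 1) → L1-HIT  vc=[7]
9: 0x37 (blk 13, set 1) → L1-HIT  vc=[7]
10: 0x1c (blk 7, set 1) → VC-HIT  vc=[13]
11: 0x17 (blk 5, set 1) → MISS  vc=[13, 7]
12: 0x14 (blk 5, set 1) → L1-HIT  vc=[13, 7]
13: 0x37 (blk 13, set 1) → VC-HIT  vc=[5, 7]

OUTCOME = VC-HIT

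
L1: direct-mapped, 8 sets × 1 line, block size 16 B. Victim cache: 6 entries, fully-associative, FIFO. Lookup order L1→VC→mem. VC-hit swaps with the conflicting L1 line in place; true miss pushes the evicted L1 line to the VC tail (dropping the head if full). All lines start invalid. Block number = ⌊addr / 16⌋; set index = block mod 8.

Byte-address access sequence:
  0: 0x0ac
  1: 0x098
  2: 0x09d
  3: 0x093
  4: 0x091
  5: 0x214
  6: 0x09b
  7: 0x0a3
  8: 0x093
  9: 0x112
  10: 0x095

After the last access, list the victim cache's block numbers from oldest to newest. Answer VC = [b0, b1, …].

VC = [33, 17]

0: 0xac (blk 10, set 2) → MISS  vc=[]
1: 0x98 (blk 9, set 1) → MISS  vc=[]
2: 0x9d (blk 9, set 1) → L1-HIT  vc=[]
3: 0x93 (blk 9, set 1) → L1-HIT  vc=[]
4: 0x91 (blk 9, set 1) → L1-HIT  vc=[]
5: 0x214 (blk 33, set 1) → MISS  vc=[9]
6: 0x9b (blk 9, set 1) → VC-HIT  vc=[33]
7: 0xa3 (blk 10, set 2) → L1-HIT  vc=[33]
8: 0x93 (blk 9, set 1) → L1-HIT  vc=[33]
9: 0x112 (blk 17, set 1) → MISS  vc=[33, 9]
10: 0x95 (blk 9, set 1) → VC-HIT  vc=[33, 17]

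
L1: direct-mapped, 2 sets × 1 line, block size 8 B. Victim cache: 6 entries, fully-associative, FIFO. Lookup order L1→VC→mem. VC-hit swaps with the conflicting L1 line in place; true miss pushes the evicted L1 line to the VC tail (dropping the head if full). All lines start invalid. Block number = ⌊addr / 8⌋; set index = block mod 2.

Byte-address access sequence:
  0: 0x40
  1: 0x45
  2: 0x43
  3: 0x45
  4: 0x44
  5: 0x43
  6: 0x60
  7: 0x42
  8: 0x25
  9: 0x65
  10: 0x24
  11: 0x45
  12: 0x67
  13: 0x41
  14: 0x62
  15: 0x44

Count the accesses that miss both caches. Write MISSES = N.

  [0] addr=0x40 blk=8 s=0: MISS | VC []
  [1] addr=0x45 blk=8 s=0: L1-HIT | VC []
  [2] addr=0x43 blk=8 s=0: L1-HIT | VC []
  [3] addr=0x45 blk=8 s=0: L1-HIT | VC []
  [4] addr=0x44 blk=8 s=0: L1-HIT | VC []
  [5] addr=0x43 blk=8 s=0: L1-HIT | VC []
  [6] addr=0x60 blk=12 s=0: MISS | VC [8]
  [7] addr=0x42 blk=8 s=0: VC-HIT | VC [12]
  [8] addr=0x25 blk=4 s=0: MISS | VC [12, 8]
  [9] addr=0x65 blk=12 s=0: VC-HIT | VC [4, 8]
  [10] addr=0x24 blk=4 s=0: VC-HIT | VC [12, 8]
  [11] addr=0x45 blk=8 s=0: VC-HIT | VC [12, 4]
  [12] addr=0x67 blk=12 s=0: VC-HIT | VC [8, 4]
  [13] addr=0x41 blk=8 s=0: VC-HIT | VC [12, 4]
  [14] addr=0x62 blk=12 s=0: VC-HIT | VC [8, 4]
  [15] addr=0x44 blk=8 s=0: VC-HIT | VC [12, 4]

MISSES = 3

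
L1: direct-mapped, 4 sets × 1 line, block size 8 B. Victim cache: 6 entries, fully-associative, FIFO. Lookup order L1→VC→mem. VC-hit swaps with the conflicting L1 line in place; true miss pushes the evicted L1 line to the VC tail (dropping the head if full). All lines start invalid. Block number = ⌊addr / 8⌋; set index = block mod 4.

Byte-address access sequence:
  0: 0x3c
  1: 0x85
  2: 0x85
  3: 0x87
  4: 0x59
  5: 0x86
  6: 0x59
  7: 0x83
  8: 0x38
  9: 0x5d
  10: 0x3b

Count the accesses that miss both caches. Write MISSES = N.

0: 0x3c (blk 7, set 3) → MISS  vc=[]
1: 0x85 (blk 16, set 0) → MISS  vc=[]
2: 0x85 (blk 16, set 0) → L1-HIT  vc=[]
3: 0x87 (blk 16, set 0) → L1-HIT  vc=[]
4: 0x59 (blk 11, set 3) → MISS  vc=[7]
5: 0x86 (blk 16, set 0) → L1-HIT  vc=[7]
6: 0x59 (blk 11, set 3) → L1-HIT  vc=[7]
7: 0x83 (blk 16, set 0) → L1-HIT  vc=[7]
8: 0x38 (blk 7, set 3) → VC-HIT  vc=[11]
9: 0x5d (blk 11, set 3) → VC-HIT  vc=[7]
10: 0x3b (blk 7, set 3) → VC-HIT  vc=[11]

MISSES = 3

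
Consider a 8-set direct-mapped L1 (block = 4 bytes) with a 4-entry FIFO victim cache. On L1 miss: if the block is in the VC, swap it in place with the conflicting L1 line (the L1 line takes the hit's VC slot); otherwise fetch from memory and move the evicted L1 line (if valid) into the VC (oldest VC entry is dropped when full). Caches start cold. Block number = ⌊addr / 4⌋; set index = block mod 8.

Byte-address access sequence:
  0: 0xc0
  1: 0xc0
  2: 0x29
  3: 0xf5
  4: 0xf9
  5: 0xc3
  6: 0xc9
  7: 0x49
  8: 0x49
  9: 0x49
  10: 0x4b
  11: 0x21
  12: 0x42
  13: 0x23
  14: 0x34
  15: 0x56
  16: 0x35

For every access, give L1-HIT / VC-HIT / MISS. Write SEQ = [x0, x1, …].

  [0] addr=0xc0 blk=48 s=0: MISS | VC []
  [1] addr=0xc0 blk=48 s=0: L1-HIT | VC []
  [2] addr=0x29 blk=10 s=2: MISS | VC []
  [3] addr=0xf5 blk=61 s=5: MISS | VC []
  [4] addr=0xf9 blk=62 s=6: MISS | VC []
  [5] addr=0xc3 blk=48 s=0: L1-HIT | VC []
  [6] addr=0xc9 blk=50 s=2: MISS | VC [10]
  [7] addr=0x49 blk=18 s=2: MISS | VC [10, 50]
  [8] addr=0x49 blk=18 s=2: L1-HIT | VC [10, 50]
  [9] addr=0x49 blk=18 s=2: L1-HIT | VC [10, 50]
  [10] addr=0x4b blk=18 s=2: L1-HIT | VC [10, 50]
  [11] addr=0x21 blk=8 s=0: MISS | VC [10, 50, 48]
  [12] addr=0x42 blk=16 s=0: MISS | VC [10, 50, 48, 8]
  [13] addr=0x23 blk=8 s=0: VC-HIT | VC [10, 50, 48, 16]
  [14] addr=0x34 blk=13 s=5: MISS | VC [50, 48, 16, 61]
  [15] addr=0x56 blk=21 s=5: MISS | VC [48, 16, 61, 13]
  [16] addr=0x35 blk=13 s=5: VC-HIT | VC [48, 16, 61, 21]

SEQ = [MISS, L1-HIT, MISS, MISS, MISS, L1-HIT, MISS, MISS, L1-HIT, L1-HIT, L1-HIT, MISS, MISS, VC-HIT, MISS, MISS, VC-HIT]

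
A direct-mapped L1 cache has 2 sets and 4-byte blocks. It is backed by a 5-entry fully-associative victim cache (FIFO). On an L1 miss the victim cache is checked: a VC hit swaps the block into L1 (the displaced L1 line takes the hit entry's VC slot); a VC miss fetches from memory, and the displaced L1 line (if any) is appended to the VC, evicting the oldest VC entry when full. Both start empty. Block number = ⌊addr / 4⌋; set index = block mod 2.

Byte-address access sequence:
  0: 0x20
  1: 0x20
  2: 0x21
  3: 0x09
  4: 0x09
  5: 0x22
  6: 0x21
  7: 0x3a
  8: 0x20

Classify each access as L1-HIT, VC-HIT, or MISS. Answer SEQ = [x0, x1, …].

0: 0x20 (blk 8, set 0) → MISS  vc=[]
1: 0x20 (blk 8, set 0) → L1-HIT  vc=[]
2: 0x21 (blk 8, set 0) → L1-HIT  vc=[]
3: 0x9 (blk 2, set 0) → MISS  vc=[8]
4: 0x9 (blk 2, set 0) → L1-HIT  vc=[8]
5: 0x22 (blk 8, set 0) → VC-HIT  vc=[2]
6: 0x21 (blk 8, set 0) → L1-HIT  vc=[2]
7: 0x3a (blk 14, set 0) → MISS  vc=[2, 8]
8: 0x20 (blk 8, set 0) → VC-HIT  vc=[2, 14]

SEQ = [MISS, L1-HIT, L1-HIT, MISS, L1-HIT, VC-HIT, L1-HIT, MISS, VC-HIT]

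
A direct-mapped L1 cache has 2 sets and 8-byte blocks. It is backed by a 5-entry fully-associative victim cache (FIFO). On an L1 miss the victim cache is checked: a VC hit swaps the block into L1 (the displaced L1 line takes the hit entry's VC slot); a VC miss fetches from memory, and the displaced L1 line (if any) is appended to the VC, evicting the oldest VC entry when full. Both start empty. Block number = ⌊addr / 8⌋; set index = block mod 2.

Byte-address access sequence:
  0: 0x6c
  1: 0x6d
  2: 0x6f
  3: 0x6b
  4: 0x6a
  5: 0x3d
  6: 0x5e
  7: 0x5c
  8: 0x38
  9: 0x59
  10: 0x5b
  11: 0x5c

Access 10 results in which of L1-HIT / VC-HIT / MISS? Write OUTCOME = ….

OUTCOME = L1-HIT

0: 0x6c (blk 13, set 1) → MISS  vc=[]
1: 0x6d (blk 13, set 1) → L1-HIT  vc=[]
2: 0x6f (blk 13, set 1) → L1-HIT  vc=[]
3: 0x6b (blk 13, set 1) → L1-HIT  vc=[]
4: 0x6a (blk 13, set 1) → L1-HIT  vc=[]
5: 0x3d (blk 7, set 1) → MISS  vc=[13]
6: 0x5e (blk 11, set 1) → MISS  vc=[13, 7]
7: 0x5c (blk 11, set 1) → L1-HIT  vc=[13, 7]
8: 0x38 (blk 7, set 1) → VC-HIT  vc=[13, 11]
9: 0x59 (blk 11, set 1) → VC-HIT  vc=[13, 7]
10: 0x5b (blk 11, set 1) → L1-HIT  vc=[13, 7]
11: 0x5c (blk 11, set 1) → L1-HIT  vc=[13, 7]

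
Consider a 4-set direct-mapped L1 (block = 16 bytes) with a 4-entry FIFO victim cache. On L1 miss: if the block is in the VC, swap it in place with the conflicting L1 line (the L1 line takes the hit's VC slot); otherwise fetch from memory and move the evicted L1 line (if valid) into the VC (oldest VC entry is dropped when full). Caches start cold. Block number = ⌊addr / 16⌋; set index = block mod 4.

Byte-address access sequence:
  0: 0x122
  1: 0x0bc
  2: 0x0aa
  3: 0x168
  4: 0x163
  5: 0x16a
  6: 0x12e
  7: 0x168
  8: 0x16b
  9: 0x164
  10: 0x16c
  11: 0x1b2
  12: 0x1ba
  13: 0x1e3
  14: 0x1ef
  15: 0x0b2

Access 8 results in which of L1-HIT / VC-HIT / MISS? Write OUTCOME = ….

0: 0x122 (blk 18, set 2) → MISS  vc=[]
1: 0xbc (blk 11, set 3) → MISS  vc=[]
2: 0xaa (blk 10, set 2) → MISS  vc=[18]
3: 0x168 (blk 22, set 2) → MISS  vc=[18, 10]
4: 0x163 (blk 22, set 2) → L1-HIT  vc=[18, 10]
5: 0x16a (blk 22, set 2) → L1-HIT  vc=[18, 10]
6: 0x12e (blk 18, set 2) → VC-HIT  vc=[22, 10]
7: 0x168 (blk 22, set 2) → VC-HIT  vc=[18, 10]
8: 0x16b (blk 22, set 2) → L1-HIT  vc=[18, 10]
9: 0x164 (blk 22, set 2) → L1-HIT  vc=[18, 10]
10: 0x16c (blk 22, set 2) → L1-HIT  vc=[18, 10]
11: 0x1b2 (blk 27, set 3) → MISS  vc=[18, 10, 11]
12: 0x1ba (blk 27, set 3) → L1-HIT  vc=[18, 10, 11]
13: 0x1e3 (blk 30, set 2) → MISS  vc=[18, 10, 11, 22]
14: 0x1ef (blk 30, set 2) → L1-HIT  vc=[18, 10, 11, 22]
15: 0xb2 (blk 11, set 3) → VC-HIT  vc=[18, 10, 27, 22]

OUTCOME = L1-HIT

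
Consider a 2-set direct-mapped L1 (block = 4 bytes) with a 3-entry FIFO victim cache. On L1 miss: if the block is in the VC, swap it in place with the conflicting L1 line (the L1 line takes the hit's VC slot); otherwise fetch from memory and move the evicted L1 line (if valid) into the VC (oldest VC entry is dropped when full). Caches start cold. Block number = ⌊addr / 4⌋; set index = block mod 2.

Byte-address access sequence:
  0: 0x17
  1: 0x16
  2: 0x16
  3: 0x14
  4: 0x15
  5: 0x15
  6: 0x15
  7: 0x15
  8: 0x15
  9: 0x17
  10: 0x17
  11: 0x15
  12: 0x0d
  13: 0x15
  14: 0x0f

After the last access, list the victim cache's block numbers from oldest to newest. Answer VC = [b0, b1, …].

#0 0x17→b5/s1 MISS; vc=[]
#1 0x16→b5/s1 L1-HIT; vc=[]
#2 0x16→b5/s1 L1-HIT; vc=[]
#3 0x14→b5/s1 L1-HIT; vc=[]
#4 0x15→b5/s1 L1-HIT; vc=[]
#5 0x15→b5/s1 L1-HIT; vc=[]
#6 0x15→b5/s1 L1-HIT; vc=[]
#7 0x15→b5/s1 L1-HIT; vc=[]
#8 0x15→b5/s1 L1-HIT; vc=[]
#9 0x17→b5/s1 L1-HIT; vc=[]
#10 0x17→b5/s1 L1-HIT; vc=[]
#11 0x15→b5/s1 L1-HIT; vc=[]
#12 0xd→b3/s1 MISS; vc=[5]
#13 0x15→b5/s1 VC-HIT; vc=[3]
#14 0xf→b3/s1 VC-HIT; vc=[5]

VC = [5]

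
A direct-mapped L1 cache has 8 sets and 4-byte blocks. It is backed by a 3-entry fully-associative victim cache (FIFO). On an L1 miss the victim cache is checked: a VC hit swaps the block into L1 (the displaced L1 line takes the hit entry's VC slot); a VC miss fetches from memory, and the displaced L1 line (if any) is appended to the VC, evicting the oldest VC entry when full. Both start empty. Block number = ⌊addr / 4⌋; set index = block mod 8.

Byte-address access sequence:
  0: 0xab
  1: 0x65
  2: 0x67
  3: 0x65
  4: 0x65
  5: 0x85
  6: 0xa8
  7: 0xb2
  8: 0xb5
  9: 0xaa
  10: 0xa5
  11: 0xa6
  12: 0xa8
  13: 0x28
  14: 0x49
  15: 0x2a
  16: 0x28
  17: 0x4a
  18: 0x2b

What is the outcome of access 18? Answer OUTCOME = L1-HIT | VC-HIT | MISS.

0: 0xab (blk 42, set 2) → MISS  vc=[]
1: 0x65 (blk 25, set 1) → MISS  vc=[]
2: 0x67 (blk 25, set 1) → L1-HIT  vc=[]
3: 0x65 (blk 25, set 1) → L1-HIT  vc=[]
4: 0x65 (blk 25, set 1) → L1-HIT  vc=[]
5: 0x85 (blk 33, set 1) → MISS  vc=[25]
6: 0xa8 (blk 42, set 2) → L1-HIT  vc=[25]
7: 0xb2 (blk 44, set 4) → MISS  vc=[25]
8: 0xb5 (blk 45, set 5) → MISS  vc=[25]
9: 0xaa (blk 42, set 2) → L1-HIT  vc=[25]
10: 0xa5 (blk 41, set 1) → MISS  vc=[25, 33]
11: 0xa6 (blk 41, set 1) → L1-HIT  vc=[25, 33]
12: 0xa8 (blk 42, set 2) → L1-HIT  vc=[25, 33]
13: 0x28 (blk 10, set 2) → MISS  vc=[25, 33, 42]
14: 0x49 (blk 18, set 2) → MISS  vc=[33, 42, 10]
15: 0x2a (blk 10, set 2) → VC-HIT  vc=[33, 42, 18]
16: 0x28 (blk 10, set 2) → L1-HIT  vc=[33, 42, 18]
17: 0x4a (blk 18, set 2) → VC-HIT  vc=[33, 42, 10]
18: 0x2b (blk 10, set 2) → VC-HIT  vc=[33, 42, 18]

OUTCOME = VC-HIT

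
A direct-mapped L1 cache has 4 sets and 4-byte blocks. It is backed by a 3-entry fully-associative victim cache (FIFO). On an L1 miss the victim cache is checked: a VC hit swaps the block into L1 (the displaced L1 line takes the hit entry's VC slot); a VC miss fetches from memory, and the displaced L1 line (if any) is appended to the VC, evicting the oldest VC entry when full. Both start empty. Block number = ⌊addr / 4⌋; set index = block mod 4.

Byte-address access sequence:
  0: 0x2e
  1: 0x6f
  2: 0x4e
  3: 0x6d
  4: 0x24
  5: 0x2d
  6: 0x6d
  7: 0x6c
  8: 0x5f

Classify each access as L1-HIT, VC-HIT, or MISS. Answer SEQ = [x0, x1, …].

SEQ = [MISS, MISS, MISS, VC-HIT, MISS, VC-HIT, VC-HIT, L1-HIT, MISS]

#0 0x2e→b11/s3 MISS; vc=[]
#1 0x6f→b27/s3 MISS; vc=[11]
#2 0x4e→b19/s3 MISS; vc=[11,27]
#3 0x6d→b27/s3 VC-HIT; vc=[11,19]
#4 0x24→b9/s1 MISS; vc=[11,19]
#5 0x2d→b11/s3 VC-HIT; vc=[27,19]
#6 0x6d→b27/s3 VC-HIT; vc=[11,19]
#7 0x6c→b27/s3 L1-HIT; vc=[11,19]
#8 0x5f→b23/s3 MISS; vc=[11,19,27]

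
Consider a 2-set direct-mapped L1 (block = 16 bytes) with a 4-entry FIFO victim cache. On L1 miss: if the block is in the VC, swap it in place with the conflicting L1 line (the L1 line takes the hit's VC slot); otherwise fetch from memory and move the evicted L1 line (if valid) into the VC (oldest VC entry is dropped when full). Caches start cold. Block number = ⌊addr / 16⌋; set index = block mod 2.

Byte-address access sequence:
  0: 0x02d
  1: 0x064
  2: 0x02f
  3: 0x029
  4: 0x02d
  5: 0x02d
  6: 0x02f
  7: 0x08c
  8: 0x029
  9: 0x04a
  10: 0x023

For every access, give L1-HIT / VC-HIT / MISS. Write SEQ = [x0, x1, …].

SEQ = [MISS, MISS, VC-HIT, L1-HIT, L1-HIT, L1-HIT, L1-HIT, MISS, VC-HIT, MISS, VC-HIT]

  [0] addr=0x2d blk=2 s=0: MISS | VC []
  [1] addr=0x64 blk=6 s=0: MISS | VC [2]
  [2] addr=0x2f blk=2 s=0: VC-HIT | VC [6]
  [3] addr=0x29 blk=2 s=0: L1-HIT | VC [6]
  [4] addr=0x2d blk=2 s=0: L1-HIT | VC [6]
  [5] addr=0x2d blk=2 s=0: L1-HIT | VC [6]
  [6] addr=0x2f blk=2 s=0: L1-HIT | VC [6]
  [7] addr=0x8c blk=8 s=0: MISS | VC [6, 2]
  [8] addr=0x29 blk=2 s=0: VC-HIT | VC [6, 8]
  [9] addr=0x4a blk=4 s=0: MISS | VC [6, 8, 2]
  [10] addr=0x23 blk=2 s=0: VC-HIT | VC [6, 8, 4]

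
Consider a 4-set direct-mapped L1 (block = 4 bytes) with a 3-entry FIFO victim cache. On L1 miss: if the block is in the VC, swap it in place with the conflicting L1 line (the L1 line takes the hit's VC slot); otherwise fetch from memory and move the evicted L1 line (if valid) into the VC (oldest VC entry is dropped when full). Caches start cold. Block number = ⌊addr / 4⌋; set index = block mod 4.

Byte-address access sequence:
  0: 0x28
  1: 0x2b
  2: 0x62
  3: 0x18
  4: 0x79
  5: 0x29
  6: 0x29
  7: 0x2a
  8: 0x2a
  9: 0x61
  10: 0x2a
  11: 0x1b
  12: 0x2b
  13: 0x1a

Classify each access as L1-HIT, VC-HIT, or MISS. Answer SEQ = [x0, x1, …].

#0 0x28→b10/s2 MISS; vc=[]
#1 0x2b→b10/s2 L1-HIT; vc=[]
#2 0x62→b24/s0 MISS; vc=[]
#3 0x18→b6/s2 MISS; vc=[10]
#4 0x79→b30/s2 MISS; vc=[10,6]
#5 0x29→b10/s2 VC-HIT; vc=[30,6]
#6 0x29→b10/s2 L1-HIT; vc=[30,6]
#7 0x2a→b10/s2 L1-HIT; vc=[30,6]
#8 0x2a→b10/s2 L1-HIT; vc=[30,6]
#9 0x61→b24/s0 L1-HIT; vc=[30,6]
#10 0x2a→b10/s2 L1-HIT; vc=[30,6]
#11 0x1b→b6/s2 VC-HIT; vc=[30,10]
#12 0x2b→b10/s2 VC-HIT; vc=[30,6]
#13 0x1a→b6/s2 VC-HIT; vc=[30,10]

SEQ = [MISS, L1-HIT, MISS, MISS, MISS, VC-HIT, L1-HIT, L1-HIT, L1-HIT, L1-HIT, L1-HIT, VC-HIT, VC-HIT, VC-HIT]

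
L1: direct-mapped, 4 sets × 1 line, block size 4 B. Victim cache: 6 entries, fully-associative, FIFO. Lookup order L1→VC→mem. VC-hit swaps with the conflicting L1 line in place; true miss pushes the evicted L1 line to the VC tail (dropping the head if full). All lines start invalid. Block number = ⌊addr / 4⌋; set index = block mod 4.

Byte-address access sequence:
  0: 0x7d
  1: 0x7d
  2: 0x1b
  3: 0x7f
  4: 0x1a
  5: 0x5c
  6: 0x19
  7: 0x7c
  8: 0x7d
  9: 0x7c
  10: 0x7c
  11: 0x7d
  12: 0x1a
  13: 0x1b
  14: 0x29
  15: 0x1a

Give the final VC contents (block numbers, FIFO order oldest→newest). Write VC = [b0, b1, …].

VC = [23, 10]

0: 0x7d (blk 31, set 3) → MISS  vc=[]
1: 0x7d (blk 31, set 3) → L1-HIT  vc=[]
2: 0x1b (blk 6, set 2) → MISS  vc=[]
3: 0x7f (blk 31, set 3) → L1-HIT  vc=[]
4: 0x1a (blk 6, set 2) → L1-HIT  vc=[]
5: 0x5c (blk 23, set 3) → MISS  vc=[31]
6: 0x19 (blk 6, set 2) → L1-HIT  vc=[31]
7: 0x7c (blk 31, set 3) → VC-HIT  vc=[23]
8: 0x7d (blk 31, set 3) → L1-HIT  vc=[23]
9: 0x7c (blk 31, set 3) → L1-HIT  vc=[23]
10: 0x7c (blk 31, set 3) → L1-HIT  vc=[23]
11: 0x7d (blk 31, set 3) → L1-HIT  vc=[23]
12: 0x1a (blk 6, set 2) → L1-HIT  vc=[23]
13: 0x1b (blk 6, set 2) → L1-HIT  vc=[23]
14: 0x29 (blk 10, set 2) → MISS  vc=[23, 6]
15: 0x1a (blk 6, set 2) → VC-HIT  vc=[23, 10]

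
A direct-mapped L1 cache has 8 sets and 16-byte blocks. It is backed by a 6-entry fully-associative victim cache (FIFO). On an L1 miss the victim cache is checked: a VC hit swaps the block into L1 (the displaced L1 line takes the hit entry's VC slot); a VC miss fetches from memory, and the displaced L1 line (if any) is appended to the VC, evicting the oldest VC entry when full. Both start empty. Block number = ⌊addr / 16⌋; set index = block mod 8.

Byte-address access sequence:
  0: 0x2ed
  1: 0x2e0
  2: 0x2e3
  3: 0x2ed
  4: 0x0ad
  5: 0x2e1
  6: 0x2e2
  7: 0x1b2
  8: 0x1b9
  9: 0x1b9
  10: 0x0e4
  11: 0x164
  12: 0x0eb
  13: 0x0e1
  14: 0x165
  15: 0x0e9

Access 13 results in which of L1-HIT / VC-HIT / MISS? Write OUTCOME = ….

  [0] addr=0x2ed blk=46 s=6: MISS | VC []
  [1] addr=0x2e0 blk=46 s=6: L1-HIT | VC []
  [2] addr=0x2e3 blk=46 s=6: L1-HIT | VC []
  [3] addr=0x2ed blk=46 s=6: L1-HIT | VC []
  [4] addr=0xad blk=10 s=2: MISS | VC []
  [5] addr=0x2e1 blk=46 s=6: L1-HIT | VC []
  [6] addr=0x2e2 blk=46 s=6: L1-HIT | VC []
  [7] addr=0x1b2 blk=27 s=3: MISS | VC []
  [8] addr=0x1b9 blk=27 s=3: L1-HIT | VC []
  [9] addr=0x1b9 blk=27 s=3: L1-HIT | VC []
  [10] addr=0xe4 blk=14 s=6: MISS | VC [46]
  [11] addr=0x164 blk=22 s=6: MISS | VC [46, 14]
  [12] addr=0xeb blk=14 s=6: VC-HIT | VC [46, 22]
  [13] addr=0xe1 blk=14 s=6: L1-HIT | VC [46, 22]
  [14] addr=0x165 blk=22 s=6: VC-HIT | VC [46, 14]
  [15] addr=0xe9 blk=14 s=6: VC-HIT | VC [46, 22]

OUTCOME = L1-HIT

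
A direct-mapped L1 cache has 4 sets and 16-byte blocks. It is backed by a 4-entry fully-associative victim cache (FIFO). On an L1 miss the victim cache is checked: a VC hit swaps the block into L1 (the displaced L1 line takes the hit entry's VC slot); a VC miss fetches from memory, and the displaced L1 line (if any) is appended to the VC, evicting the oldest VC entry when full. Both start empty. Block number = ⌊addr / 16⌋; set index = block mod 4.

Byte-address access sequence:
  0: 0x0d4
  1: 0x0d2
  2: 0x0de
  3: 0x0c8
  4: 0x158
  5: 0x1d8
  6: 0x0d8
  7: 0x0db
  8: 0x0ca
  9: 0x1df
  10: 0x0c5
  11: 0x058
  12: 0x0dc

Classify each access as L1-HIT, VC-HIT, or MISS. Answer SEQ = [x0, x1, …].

SEQ = [MISS, L1-HIT, L1-HIT, MISS, MISS, MISS, VC-HIT, L1-HIT, L1-HIT, VC-HIT, L1-HIT, MISS, VC-HIT]

0: 0xd4 (blk 13, set 1) → MISS  vc=[]
1: 0xd2 (blk 13, set 1) → L1-HIT  vc=[]
2: 0xde (blk 13, set 1) → L1-HIT  vc=[]
3: 0xc8 (blk 12, set 0) → MISS  vc=[]
4: 0x158 (blk 21, set 1) → MISS  vc=[13]
5: 0x1d8 (blk 29, set 1) → MISS  vc=[13, 21]
6: 0xd8 (blk 13, set 1) → VC-HIT  vc=[29, 21]
7: 0xdb (blk 13, set 1) → L1-HIT  vc=[29, 21]
8: 0xca (blk 12, set 0) → L1-HIT  vc=[29, 21]
9: 0x1df (blk 29, set 1) → VC-HIT  vc=[13, 21]
10: 0xc5 (blk 12, set 0) → L1-HIT  vc=[13, 21]
11: 0x58 (blk 5, set 1) → MISS  vc=[13, 21, 29]
12: 0xdc (blk 13, set 1) → VC-HIT  vc=[5, 21, 29]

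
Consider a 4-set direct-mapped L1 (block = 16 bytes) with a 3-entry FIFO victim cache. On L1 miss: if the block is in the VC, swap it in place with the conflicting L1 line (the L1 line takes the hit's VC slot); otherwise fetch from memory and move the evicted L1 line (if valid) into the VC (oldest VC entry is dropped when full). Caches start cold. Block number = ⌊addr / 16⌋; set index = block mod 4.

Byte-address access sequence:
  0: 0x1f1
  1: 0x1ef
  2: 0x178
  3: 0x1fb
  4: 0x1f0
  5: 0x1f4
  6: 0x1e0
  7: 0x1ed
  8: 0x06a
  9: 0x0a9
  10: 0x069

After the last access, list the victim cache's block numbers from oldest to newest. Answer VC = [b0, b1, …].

0: 0x1f1 (blk 31, set 3) → MISS  vc=[]
1: 0x1ef (blk 30, set 2) → MISS  vc=[]
2: 0x178 (blk 23, set 3) → MISS  vc=[31]
3: 0x1fb (blk 31, set 3) → VC-HIT  vc=[23]
4: 0x1f0 (blk 31, set 3) → L1-HIT  vc=[23]
5: 0x1f4 (blk 31, set 3) → L1-HIT  vc=[23]
6: 0x1e0 (blk 30, set 2) → L1-HIT  vc=[23]
7: 0x1ed (blk 30, set 2) → L1-HIT  vc=[23]
8: 0x6a (blk 6, set 2) → MISS  vc=[23, 30]
9: 0xa9 (blk 10, set 2) → MISS  vc=[23, 30, 6]
10: 0x69 (blk 6, set 2) → VC-HIT  vc=[23, 30, 10]

VC = [23, 30, 10]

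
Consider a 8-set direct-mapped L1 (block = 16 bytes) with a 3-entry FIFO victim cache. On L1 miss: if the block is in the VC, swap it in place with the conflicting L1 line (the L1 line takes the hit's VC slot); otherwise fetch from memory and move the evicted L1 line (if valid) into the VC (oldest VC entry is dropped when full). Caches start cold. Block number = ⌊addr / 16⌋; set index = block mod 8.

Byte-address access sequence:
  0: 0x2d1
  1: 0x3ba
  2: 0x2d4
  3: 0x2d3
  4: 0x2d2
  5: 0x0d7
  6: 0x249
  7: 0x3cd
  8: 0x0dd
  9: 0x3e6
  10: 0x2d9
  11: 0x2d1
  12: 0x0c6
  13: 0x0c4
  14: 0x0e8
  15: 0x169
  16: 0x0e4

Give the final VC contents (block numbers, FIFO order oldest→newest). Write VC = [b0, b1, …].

0: 0x2d1 (blk 45, set 5) → MISS  vc=[]
1: 0x3ba (blk 59, set 3) → MISS  vc=[]
2: 0x2d4 (blk 45, set 5) → L1-HIT  vc=[]
3: 0x2d3 (blk 45, set 5) → L1-HIT  vc=[]
4: 0x2d2 (blk 45, set 5) → L1-HIT  vc=[]
5: 0xd7 (blk 13, set 5) → MISS  vc=[45]
6: 0x249 (blk 36, set 4) → MISS  vc=[45]
7: 0x3cd (blk 60, set 4) → MISS  vc=[45, 36]
8: 0xdd (blk 13, set 5) → L1-HIT  vc=[45, 36]
9: 0x3e6 (blk 62, set 6) → MISS  vc=[45, 36]
10: 0x2d9 (blk 45, set 5) → VC-HIT  vc=[13, 36]
11: 0x2d1 (blk 45, set 5) → L1-HIT  vc=[13, 36]
12: 0xc6 (blk 12, set 4) → MISS  vc=[13, 36, 60]
13: 0xc4 (blk 12, set 4) → L1-HIT  vc=[13, 36, 60]
14: 0xe8 (blk 14, set 6) → MISS  vc=[36, 60, 62]
15: 0x169 (blk 22, set 6) → MISS  vc=[60, 62, 14]
16: 0xe4 (blk 14, set 6) → VC-HIT  vc=[60, 62, 22]

VC = [60, 62, 22]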